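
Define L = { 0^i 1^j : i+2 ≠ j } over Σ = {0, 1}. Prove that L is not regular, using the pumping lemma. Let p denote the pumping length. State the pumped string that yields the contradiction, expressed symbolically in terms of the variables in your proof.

0^{p+p!} 1^{p+p!+2}

Toward a contradiction, assume L is regular with pumping length p.
Choose w = 0^p 1^{p+p!+2}. Since p ≠ (p+p!+2)-2 = p+p!, w ∈ L; and |w| ≥ p.
Write w = xyz as guaranteed by the lemma, with |xy| ≤ p and |y| > 0.
Since the first p symbols of w are all 0's and |xy| ≤ p, y lies entirely in the leading 0-block: y = 0^k for some k with 1 ≤ k ≤ p.
Since 1 ≤ k ≤ p, k divides p!; set t = 1 + p!/k. Then xy^t z has p + (p!/k)·k = p + p! copies of 0. Now the 0-count is p+p! and (1-count)-2 = (p+p!+2)-2 = p+p!, so i+2 ≠ j fails. So xy^t z = 0^{p+p!} 1^{p+p!+2} ∉ L.
This contradicts the pumping lemma, so L is not regular.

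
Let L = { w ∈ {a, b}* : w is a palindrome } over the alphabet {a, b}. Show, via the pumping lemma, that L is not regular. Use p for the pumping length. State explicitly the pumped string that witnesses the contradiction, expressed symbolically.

Toward a contradiction, assume L is regular with pumping length p.
Take w = a^p b a^p, a palindrome of length 2p+1 ≥ p.
The pumping lemma gives a decomposition w = xyz where |xy| ≤ p and y is nonempty.
Because |xy| ≤ p and w begins with p copies of a, we have y = a^k with 1 ≤ k ≤ p.
Pump with i = 2: xy^2z = a^{p+k} b a^p. Its reverse is a^p b a^{p+k}, which differs from xy^2z since k ≥ 1. So xy^2z is not a palindrome and xy^2z ∉ L.
This is a contradiction; hence L is not regular.

a^{p+k} b a^p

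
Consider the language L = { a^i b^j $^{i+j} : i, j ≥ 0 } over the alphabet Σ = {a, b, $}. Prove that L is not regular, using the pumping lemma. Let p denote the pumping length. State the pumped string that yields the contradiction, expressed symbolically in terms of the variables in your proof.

a^{p+k} b^p $^{2p}

Assume L is regular; let p be its pumping constant.
Take w = a^p b^p $^{2p} ∈ L (with i=j=p, i+j=2p), |w| = 4p ≥ p.
By the pumping lemma, w = xyz with |xy| ≤ p and y is nonempty.
Since the first p symbols of w are all a's and |xy| ≤ p, y lies entirely in the leading a-block: y = a^k for some k with 1 ≤ k ≤ p.
Consider xy^2z = a^{p+k} b^p $^{2p}. Now the a- and b-counts sum to 2p+k, but the $-count is 2p ≠ 2p+k. So xy^2z ∉ L.
This is a contradiction; hence L is not regular.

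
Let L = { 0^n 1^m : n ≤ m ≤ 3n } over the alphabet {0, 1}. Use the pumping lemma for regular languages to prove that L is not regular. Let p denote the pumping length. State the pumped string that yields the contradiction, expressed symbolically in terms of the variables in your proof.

0^{p+k} 1^p

Suppose for contradiction that L is regular, and let p be the pumping length.
Take w = 0^p 1^p ∈ L (since p ≤ p ≤ 3p), with |w| = 2p ≥ p.
By the pumping lemma, w = xyz with |xy| ≤ p and |y| ≥ 1.
Since the first p symbols of w are all 0's and |xy| ≤ p, y lies entirely in the leading 0-block: y = 0^k for some k with 1 ≤ k ≤ p.
Pump with i = 2: xy^2z = 0^{p+k} 1^p. Now n = p+k > p = m, so the condition n ≤ m fails. Thus xy^2z ∉ L.
This contradicts the pumping lemma, so L is not regular.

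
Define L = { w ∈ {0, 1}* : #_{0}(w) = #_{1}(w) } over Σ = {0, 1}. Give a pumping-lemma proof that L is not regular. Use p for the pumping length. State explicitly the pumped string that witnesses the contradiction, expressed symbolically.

0^{p+k} 1^p

Suppose for contradiction that L is regular, and let p be the pumping length.
Choose w = 0^p 1^p ∈ L with |w| = 2p ≥ p.
By the pumping lemma, w = xyz with |xy| ≤ p and |y| ≥ 1.
The first p characters of w are 0's, so xy (and hence y) consists only of 0's. Write y = 0^k, 1 ≤ k ≤ p.
Pump with i = 2: xy^2z = 0^{p+k} 1^p has p+k occurrences of 0 but only p of 1. Since k ≥ 1 the counts differ, so xy^2z ∉ L.
Contradiction. Therefore L is not regular.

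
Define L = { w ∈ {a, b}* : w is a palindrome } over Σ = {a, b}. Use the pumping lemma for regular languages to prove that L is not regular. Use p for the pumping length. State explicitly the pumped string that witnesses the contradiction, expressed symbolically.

Suppose for contradiction that L is regular, and let p be the pumping length.
Take w = a^p b a^p, a palindrome of length 2p+1 ≥ p.
By the pumping lemma, w = xyz with |xy| ≤ p and y is nonempty.
The first p characters of w are a's, so xy (and hence y) consists only of a's. Write y = a^k, 1 ≤ k ≤ p.
Pump with i = 2: xy^2z = a^{p+k} b a^p. Its reverse is a^p b a^{p+k}, which differs from xy^2z since k ≥ 1. So xy^2z is not a palindrome and xy^2z ∉ L.
This is a contradiction; hence L is not regular.

a^{p+k} b a^p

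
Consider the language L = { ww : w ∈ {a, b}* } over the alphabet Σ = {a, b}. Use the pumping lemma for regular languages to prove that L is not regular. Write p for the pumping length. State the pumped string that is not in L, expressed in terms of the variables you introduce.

a^{p+k} b^p a^p b^p

Assume L is regular. Let p be the pumping length given by the pumping lemma.
Take w = a^p b^p a^p b^p = uu where u = a^pb^p; then w ∈ L and |w| = 4p ≥ p.
By the pumping lemma, w = xyz with |xy| ≤ p and |y| ≥ 1.
Because |xy| ≤ p and w begins with p copies of a, we have y = a^k with 1 ≤ k ≤ p.
Pump with i = 2: xy^2z = a^{p+k} b^p a^p b^p, of length 4p+k. Suppose this equals vv. The string starts with a and ends with b, so v does too; thus the boundary between the two copies of v is a b→a transition. There is exactly one such transition, at position 2p+k, so |v| = 2p+k and |vv| = 4p+2k ≠ 4p+k since k ≥ 1. So xy^2z ∉ L.
This is a contradiction; hence L is not regular.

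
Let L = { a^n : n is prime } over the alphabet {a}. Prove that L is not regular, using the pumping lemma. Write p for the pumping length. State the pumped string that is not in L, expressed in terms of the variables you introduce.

Assume L is regular. Let p be the pumping length given by the pumping lemma.
Let q be a prime with q ≥ p+2 (infinitely many primes exist), and take w = a^q ∈ L with |w| = q ≥ p.
The pumping lemma gives a decomposition w = xyz where |xy| ≤ p and y is nonempty.
Then y = a^k for some k with 1 ≤ k ≤ p.
Since 1 ≤ k ≤ p, |xz| = q-k. Pump with i = q+1: |xy^{q+1}z| = (q-k)+(q+1)k = q+qk = q(1+k), which is composite (both factors ≥ 2). So xy^{q+1}z = a^{q(1+k)} ∉ L.
This contradicts the pumping lemma, so L is not regular.

a^{q(1+k)}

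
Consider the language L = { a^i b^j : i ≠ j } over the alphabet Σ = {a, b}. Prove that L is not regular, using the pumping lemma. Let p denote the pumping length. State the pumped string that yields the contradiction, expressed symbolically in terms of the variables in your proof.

Assume L is regular. Let p be the pumping length given by the pumping lemma.
Choose w = a^p b^{p+p!}. Since p ≠ p+p!, w ∈ L; and |w| ≥ p.
The pumping lemma gives a decomposition w = xyz where |xy| ≤ p and y is nonempty.
Since the first p symbols of w are all a's and |xy| ≤ p, y lies entirely in the leading a-block: y = a^k for some k with 1 ≤ k ≤ p.
Since 1 ≤ k ≤ p, k divides p!; set t = 1 + p!/k. Then xy^t z has p + (p!/k)·k = p + p! copies of a. Now the a-count equals the b-count, so i ≠ j fails. So xy^t z = a^{p+p!} b^{p+p!} ∉ L.
Contradiction. Therefore L is not regular.

a^{p+p!} b^{p+p!}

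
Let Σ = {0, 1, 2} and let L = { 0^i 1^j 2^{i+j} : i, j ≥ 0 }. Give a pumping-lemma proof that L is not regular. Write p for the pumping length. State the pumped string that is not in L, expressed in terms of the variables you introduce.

Assume L is regular; let p be its pumping constant.
Take w = 0^p 1^p 2^{2p} ∈ L (with i=j=p, i+j=2p), |w| = 4p ≥ p.
Write w = xyz as guaranteed by the lemma, with |xy| ≤ p and |y| ≥ 1.
Since the first p symbols of w are all 0's and |xy| ≤ p, y lies entirely in the leading 0-block: y = 0^k for some k with 1 ≤ k ≤ p.
Consider xy^2z = 0^{p+k} 1^p 2^{2p}. Now the 0- and 1-counts sum to 2p+k, but the 2-count is 2p ≠ 2p+k. So xy^2z ∉ L.
This contradicts the pumping lemma, so L is not regular.

0^{p+k} 1^p 2^{2p}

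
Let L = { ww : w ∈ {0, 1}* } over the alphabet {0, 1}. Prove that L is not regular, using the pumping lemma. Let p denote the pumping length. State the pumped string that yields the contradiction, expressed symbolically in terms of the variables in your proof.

0^{p+k} 1^p 0^p 1^p

Assume L is regular; let p be its pumping constant.
Take w = 0^p 1^p 0^p 1^p = uu where u = 0^p1^p; then w ∈ L and |w| = 4p ≥ p.
The pumping lemma gives a decomposition w = xyz where |xy| ≤ p and |y| > 0.
Since the first p symbols of w are all 0's and |xy| ≤ p, y lies entirely in the leading 0-block: y = 0^k for some k with 1 ≤ k ≤ p.
Pump with i = 2: xy^2z = 0^{p+k} 1^p 0^p 1^p, of length 4p+k. Suppose this equals vv. The string starts with 0 and ends with 1, so v does too; thus the boundary between the two copies of v is a 1→0 transition. There is exactly one such transition, at position 2p+k, so |v| = 2p+k and |vv| = 4p+2k ≠ 4p+k since k ≥ 1. So xy^2z ∉ L.
This is a contradiction; hence L is not regular.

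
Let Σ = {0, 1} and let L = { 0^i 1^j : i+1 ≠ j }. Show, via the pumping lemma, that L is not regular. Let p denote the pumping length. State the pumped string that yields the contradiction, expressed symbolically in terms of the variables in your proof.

Assume L is regular. Let p be the pumping length given by the pumping lemma.
Choose w = 0^p 1^{p+p!+1}. Since p ≠ (p+p!+1)-1 = p+p!, w ∈ L; and |w| ≥ p.
The pumping lemma gives a decomposition w = xyz where |xy| ≤ p and |y| > 0.
Since the first p symbols of w are all 0's and |xy| ≤ p, y lies entirely in the leading 0-block: y = 0^k for some k with 1 ≤ k ≤ p.
Since 1 ≤ k ≤ p, k divides p!; set t = 1 + p!/k. Then xy^t z has p + (p!/k)·k = p + p! copies of 0. Now the 0-count is p+p! and (1-count)-1 = (p+p!+1)-1 = p+p!, so i+1 ≠ j fails. So xy^t z = 0^{p+p!} 1^{p+p!+1} ∉ L.
This is a contradiction; hence L is not regular.

0^{p+p!} 1^{p+p!+1}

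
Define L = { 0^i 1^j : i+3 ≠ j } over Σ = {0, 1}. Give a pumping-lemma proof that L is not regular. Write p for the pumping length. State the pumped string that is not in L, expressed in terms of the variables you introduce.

Toward a contradiction, assume L is regular with pumping length p.
Choose w = 0^p 1^{p+p!+3}. Since p ≠ (p+p!+3)-3 = p+p!, w ∈ L; and |w| ≥ p.
By the pumping lemma, w = xyz with |xy| ≤ p and y is nonempty.
The first p characters of w are 0's, so xy (and hence y) consists only of 0's. Write y = 0^k, 1 ≤ k ≤ p.
Since 1 ≤ k ≤ p, k divides p!; set t = 1 + p!/k. Then xy^t z has p + (p!/k)·k = p + p! copies of 0. Now the 0-count is p+p! and (1-count)-3 = (p+p!+3)-3 = p+p!, so i+3 ≠ j fails. So xy^t z = 0^{p+p!} 1^{p+p!+3} ∉ L.
This is a contradiction; hence L is not regular.

0^{p+p!} 1^{p+p!+3}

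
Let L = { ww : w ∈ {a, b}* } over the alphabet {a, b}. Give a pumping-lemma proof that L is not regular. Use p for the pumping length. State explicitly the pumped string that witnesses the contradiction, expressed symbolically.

Toward a contradiction, assume L is regular with pumping length p.
Take w = a^p b^p a^p b^p = uu where u = a^pb^p; then w ∈ L and |w| = 4p ≥ p.
By the pumping lemma, w = xyz with |xy| ≤ p and y is nonempty.
The first p characters of w are a's, so xy (and hence y) consists only of a's. Write y = a^k, 1 ≤ k ≤ p.
Pump with i = 2: xy^2z = a^{p+k} b^p a^p b^p, of length 4p+k. Suppose this equals vv. The string starts with a and ends with b, so v does too; thus the boundary between the two copies of v is a b→a transition. There is exactly one such transition, at position 2p+k, so |v| = 2p+k and |vv| = 4p+2k ≠ 4p+k since k ≥ 1. So xy^2z ∉ L.
This contradicts the pumping lemma, so L is not regular.

a^{p+k} b^p a^p b^p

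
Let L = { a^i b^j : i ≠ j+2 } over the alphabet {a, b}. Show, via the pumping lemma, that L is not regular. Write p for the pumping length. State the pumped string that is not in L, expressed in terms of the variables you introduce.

a^{p+p!} b^{p+p!-2}

Toward a contradiction, assume L is regular with pumping length p.
Choose w = a^p b^{p+p!-2}. Since p ≠ (p+p!-2)+2 = p+p!, w ∈ L; and |w| ≥ p.
Write w = xyz as guaranteed by the lemma, with |xy| ≤ p and y is nonempty.
Since the first p symbols of w are all a's and |xy| ≤ p, y lies entirely in the leading a-block: y = a^k for some k with 1 ≤ k ≤ p.
Since 1 ≤ k ≤ p, k divides p!; set t = 1 + p!/k. Then xy^t z has p + (p!/k)·k = p + p! copies of a. Now the a-count is p+p! and (b-count)+2 = (p+p!-2)+2 = p+p!, so i ≠ j+2 fails. So xy^t z = a^{p+p!} b^{p+p!-2} ∉ L.
Contradiction. Therefore L is not regular.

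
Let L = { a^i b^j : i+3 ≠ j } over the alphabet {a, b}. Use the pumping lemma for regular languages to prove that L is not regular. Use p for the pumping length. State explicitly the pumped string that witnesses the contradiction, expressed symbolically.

Assume L is regular. Let p be the pumping length given by the pumping lemma.
Choose w = a^p b^{p+p!+3}. Since p ≠ (p+p!+3)-3 = p+p!, w ∈ L; and |w| ≥ p.
The pumping lemma gives a decomposition w = xyz where |xy| ≤ p and |y| > 0.
Because |xy| ≤ p and w begins with p copies of a, we have y = a^k with 1 ≤ k ≤ p.
Since 1 ≤ k ≤ p, k divides p!; set t = 1 + p!/k. Then xy^t z has p + (p!/k)·k = p + p! copies of a. Now the a-count is p+p! and (b-count)-3 = (p+p!+3)-3 = p+p!, so i+3 ≠ j fails. So xy^t z = a^{p+p!} b^{p+p!+3} ∉ L.
This contradicts the pumping lemma, so L is not regular.

a^{p+p!} b^{p+p!+3}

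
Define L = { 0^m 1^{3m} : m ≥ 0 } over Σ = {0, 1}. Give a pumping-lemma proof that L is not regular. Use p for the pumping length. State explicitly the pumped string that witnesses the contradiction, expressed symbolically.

0^{p+k} 1^{3p}

Toward a contradiction, assume L is regular with pumping length p.
Take w = 0^p 1^{3p}. Then w ∈ L and |w| = 4p ≥ p.
Write w = xyz as guaranteed by the lemma, with |xy| ≤ p and |y| > 0.
Since the first p symbols of w are all 0's and |xy| ≤ p, y lies entirely in the leading 0-block: y = 0^k for some k with 1 ≤ k ≤ p.
Pump with i = 2: xy^2z = 0^{p+k} 1^{3p}. For this to lie in L we would need 3p = 3(p+k), which forces k = 0. But k ≥ 1, so xy^2z ∉ L.
This is a contradiction; hence L is not regular.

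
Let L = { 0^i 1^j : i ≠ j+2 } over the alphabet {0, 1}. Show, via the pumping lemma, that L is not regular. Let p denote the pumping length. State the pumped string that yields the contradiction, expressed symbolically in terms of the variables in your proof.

Assume L is regular. Let p be the pumping length given by the pumping lemma.
Choose w = 0^p 1^{p+p!-2}. Since p ≠ (p+p!-2)+2 = p+p!, w ∈ L; and |w| ≥ p.
By the pumping lemma, w = xyz with |xy| ≤ p and |y| ≥ 1.
The first p characters of w are 0's, so xy (and hence y) consists only of 0's. Write y = 0^k, 1 ≤ k ≤ p.
Since 1 ≤ k ≤ p, k divides p!; set t = 1 + p!/k. Then xy^t z has p + (p!/k)·k = p + p! copies of 0. Now the 0-count is p+p! and (1-count)+2 = (p+p!-2)+2 = p+p!, so i ≠ j+2 fails. So xy^t z = 0^{p+p!} 1^{p+p!-2} ∉ L.
This contradicts the pumping lemma, so L is not regular.

0^{p+p!} 1^{p+p!-2}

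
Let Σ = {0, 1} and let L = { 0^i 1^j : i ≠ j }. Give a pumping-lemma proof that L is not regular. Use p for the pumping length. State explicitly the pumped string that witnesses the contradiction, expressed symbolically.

Toward a contradiction, assume L is regular with pumping length p.
Choose w = 0^p 1^{p+p!}. Since p ≠ p+p!, w ∈ L; and |w| ≥ p.
The pumping lemma gives a decomposition w = xyz where |xy| ≤ p and |y| ≥ 1.
Since the first p symbols of w are all 0's and |xy| ≤ p, y lies entirely in the leading 0-block: y = 0^k for some k with 1 ≤ k ≤ p.
Since 1 ≤ k ≤ p, k divides p!; set t = 1 + p!/k. Then xy^t z has p + (p!/k)·k = p + p! copies of 0. Now the 0-count equals the 1-count, so i ≠ j fails. So xy^t z = 0^{p+p!} 1^{p+p!} ∉ L.
This contradicts the pumping lemma, so L is not regular.

0^{p+p!} 1^{p+p!}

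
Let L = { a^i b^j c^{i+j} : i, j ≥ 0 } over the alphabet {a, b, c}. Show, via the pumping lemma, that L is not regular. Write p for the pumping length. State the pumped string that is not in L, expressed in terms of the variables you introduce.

Assume L is regular. Let p be the pumping length given by the pumping lemma.
Take w = a^p b^p c^{2p} ∈ L (with i=j=p, i+j=2p), |w| = 4p ≥ p.
Write w = xyz as guaranteed by the lemma, with |xy| ≤ p and |y| > 0.
The first p characters of w are a's, so xy (and hence y) consists only of a's. Write y = a^k, 1 ≤ k ≤ p.
Consider xy^2z = a^{p+k} b^p c^{2p}. Now the a- and b-counts sum to 2p+k, but the c-count is 2p ≠ 2p+k. So xy^2z ∉ L.
This contradicts the pumping lemma, so L is not regular.

a^{p+k} b^p c^{2p}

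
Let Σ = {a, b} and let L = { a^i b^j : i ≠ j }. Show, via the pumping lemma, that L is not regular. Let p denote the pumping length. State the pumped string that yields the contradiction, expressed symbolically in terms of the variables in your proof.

a^{p+p!} b^{p+p!}

Assume L is regular; let p be its pumping constant.
Choose w = a^p b^{p+p!}. Since p ≠ p+p!, w ∈ L; and |w| ≥ p.
The pumping lemma gives a decomposition w = xyz where |xy| ≤ p and y is nonempty.
Since the first p symbols of w are all a's and |xy| ≤ p, y lies entirely in the leading a-block: y = a^k for some k with 1 ≤ k ≤ p.
Since 1 ≤ k ≤ p, k divides p!; set t = 1 + p!/k. Then xy^t z has p + (p!/k)·k = p + p! copies of a. Now the a-count equals the b-count, so i ≠ j fails. So xy^t z = a^{p+p!} b^{p+p!} ∉ L.
This contradicts the pumping lemma, so L is not regular.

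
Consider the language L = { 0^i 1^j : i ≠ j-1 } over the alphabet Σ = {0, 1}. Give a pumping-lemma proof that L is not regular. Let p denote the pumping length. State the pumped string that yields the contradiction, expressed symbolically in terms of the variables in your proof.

Suppose for contradiction that L is regular, and let p be the pumping length.
Choose w = 0^p 1^{p+p!+1}. Since p ≠ (p+p!+1)-1 = p+p!, w ∈ L; and |w| ≥ p.
Write w = xyz as guaranteed by the lemma, with |xy| ≤ p and y is nonempty.
Because |xy| ≤ p and w begins with p copies of 0, we have y = 0^k with 1 ≤ k ≤ p.
Since 1 ≤ k ≤ p, k divides p!; set t = 1 + p!/k. Then xy^t z has p + (p!/k)·k = p + p! copies of 0. Now the 0-count is p+p! and (1-count)-1 = (p+p!+1)-1 = p+p!, so i ≠ j-1 fails. So xy^t z = 0^{p+p!} 1^{p+p!+1} ∉ L.
This is a contradiction; hence L is not regular.

0^{p+p!} 1^{p+p!+1}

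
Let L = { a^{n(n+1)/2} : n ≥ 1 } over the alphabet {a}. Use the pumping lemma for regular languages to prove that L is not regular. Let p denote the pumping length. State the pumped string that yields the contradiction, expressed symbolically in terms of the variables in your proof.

Toward a contradiction, assume L is regular with pumping length p.
Take w = a^{p(p+1)/2} ∈ L with |w| = p(p+1)/2 ≥ p.
Write w = xyz as guaranteed by the lemma, with |xy| ≤ p and |y| > 0.
Then y = a^k for some k with 1 ≤ k ≤ p.
Pump with i = 2: xy^2z = a^{p(p+1)/2+k}. Since 1 ≤ k ≤ p, p(p+1)/2 < p(p+1)/2+k ≤ p(p+1)/2+p < (p+1)(p+2)/2, so p(p+1)/2+k is strictly between consecutive triangular numbers. So xy^2z ∉ L.
Contradiction. Therefore L is not regular.

a^{p(p+1)/2+k}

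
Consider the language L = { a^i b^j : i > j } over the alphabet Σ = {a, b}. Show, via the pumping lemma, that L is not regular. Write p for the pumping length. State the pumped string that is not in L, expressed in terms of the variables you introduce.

a^{p+1-k} b^p

Assume L is regular. Let p be the pumping length given by the pumping lemma.
Choose w = a^{p+1} b^p ∈ L, with |w| = 2p+1 ≥ p.
Write w = xyz as guaranteed by the lemma, with |xy| ≤ p and |y| > 0.
Since the first p symbols of w are all a's and |xy| ≤ p, y lies entirely in the leading a-block: y = a^k for some k with 1 ≤ k ≤ p.
Consider xy^0z = xz = a^{p+1-k} b^p. Since k ≥ 1, the a-count p+1-k is at most p, so i > j fails; thus xz ∉ L.
This contradicts the pumping lemma, so L is not regular.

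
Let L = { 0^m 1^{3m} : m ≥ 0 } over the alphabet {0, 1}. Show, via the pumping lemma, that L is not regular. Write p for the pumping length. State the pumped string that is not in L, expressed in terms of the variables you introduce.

Suppose for contradiction that L is regular, and let p be the pumping length.
Let w = 0^p 1^{3p} ∈ L; note |w| = 4p ≥ p.
By the pumping lemma, w = xyz with |xy| ≤ p and |y| ≥ 1.
Since the first p symbols of w are all 0's and |xy| ≤ p, y lies entirely in the leading 0-block: y = 0^k for some k with 1 ≤ k ≤ p.
Pump with i = 2: xy^2z = 0^{p+k} 1^{3p}. For this to lie in L we would need 3p = 3(p+k), which forces k = 0. But k ≥ 1, so xy^2z ∉ L.
Contradiction. Therefore L is not regular.

0^{p+k} 1^{3p}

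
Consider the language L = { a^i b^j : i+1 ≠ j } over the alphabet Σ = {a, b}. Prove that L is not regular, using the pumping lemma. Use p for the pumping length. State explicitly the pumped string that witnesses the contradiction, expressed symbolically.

a^{p+p!} b^{p+p!+1}

Assume L is regular. Let p be the pumping length given by the pumping lemma.
Choose w = a^p b^{p+p!+1}. Since p ≠ (p+p!+1)-1 = p+p!, w ∈ L; and |w| ≥ p.
The pumping lemma gives a decomposition w = xyz where |xy| ≤ p and |y| ≥ 1.
Since the first p symbols of w are all a's and |xy| ≤ p, y lies entirely in the leading a-block: y = a^k for some k with 1 ≤ k ≤ p.
Since 1 ≤ k ≤ p, k divides p!; set t = 1 + p!/k. Then xy^t z has p + (p!/k)·k = p + p! copies of a. Now the a-count is p+p! and (b-count)-1 = (p+p!+1)-1 = p+p!, so i+1 ≠ j fails. So xy^t z = a^{p+p!} b^{p+p!+1} ∉ L.
This contradicts the pumping lemma, so L is not regular.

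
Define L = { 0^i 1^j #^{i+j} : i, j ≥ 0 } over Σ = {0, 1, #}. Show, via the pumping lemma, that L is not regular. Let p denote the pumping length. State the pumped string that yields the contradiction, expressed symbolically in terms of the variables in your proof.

0^{p+k} 1^p #^{2p}

Assume L is regular. Let p be the pumping length given by the pumping lemma.
Take w = 0^p 1^p #^{2p} ∈ L (with i=j=p, i+j=2p), |w| = 4p ≥ p.
The pumping lemma gives a decomposition w = xyz where |xy| ≤ p and |y| ≥ 1.
Because |xy| ≤ p and w begins with p copies of 0, we have y = 0^k with 1 ≤ k ≤ p.
Consider xy^2z = 0^{p+k} 1^p #^{2p}. Now the 0- and 1-counts sum to 2p+k, but the #-count is 2p ≠ 2p+k. So xy^2z ∉ L.
This contradicts the pumping lemma, so L is not regular.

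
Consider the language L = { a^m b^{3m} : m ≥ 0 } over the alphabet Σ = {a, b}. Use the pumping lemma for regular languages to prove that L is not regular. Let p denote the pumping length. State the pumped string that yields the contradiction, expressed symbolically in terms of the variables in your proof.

a^{p+k} b^{3p}

Toward a contradiction, assume L is regular with pumping length p.
Choose w = a^p b^{3p}, which is in L with |w| = 4p ≥ p.
Write w = xyz as guaranteed by the lemma, with |xy| ≤ p and |y| ≥ 1.
Because |xy| ≤ p and w begins with p copies of a, we have y = a^k with 1 ≤ k ≤ p.
Pump with i = 2: xy^2z = a^{p+k} b^{3p}. For this to lie in L we would need 3p = 3(p+k), which forces k = 0. But k ≥ 1, so xy^2z ∉ L.
Contradiction. Therefore L is not regular.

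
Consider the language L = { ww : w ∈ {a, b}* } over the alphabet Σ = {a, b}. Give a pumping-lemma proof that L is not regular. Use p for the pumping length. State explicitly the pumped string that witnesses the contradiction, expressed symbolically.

a^{p+k} b^p a^p b^p

Assume L is regular. Let p be the pumping length given by the pumping lemma.
Take w = a^p b^p a^p b^p = uu where u = a^pb^p; then w ∈ L and |w| = 4p ≥ p.
By the pumping lemma, w = xyz with |xy| ≤ p and |y| ≥ 1.
Because |xy| ≤ p and w begins with p copies of a, we have y = a^k with 1 ≤ k ≤ p.
Pump with i = 2: xy^2z = a^{p+k} b^p a^p b^p, of length 4p+k. Suppose this equals vv. The string starts with a and ends with b, so v does too; thus the boundary between the two copies of v is a b→a transition. There is exactly one such transition, at position 2p+k, so |v| = 2p+k and |vv| = 4p+2k ≠ 4p+k since k ≥ 1. So xy^2z ∉ L.
This contradicts the pumping lemma, so L is not regular.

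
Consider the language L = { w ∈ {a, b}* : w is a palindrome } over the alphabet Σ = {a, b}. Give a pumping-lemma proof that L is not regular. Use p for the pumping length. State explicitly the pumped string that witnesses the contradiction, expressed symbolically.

Toward a contradiction, assume L is regular with pumping length p.
Take w = a^p b a^p, a palindrome of length 2p+1 ≥ p.
The pumping lemma gives a decomposition w = xyz where |xy| ≤ p and |y| > 0.
The first p characters of w are a's, so xy (and hence y) consists only of a's. Write y = a^k, 1 ≤ k ≤ p.
Pump with i = 2: xy^2z = a^{p+k} b a^p. Its reverse is a^p b a^{p+k}, which differs from xy^2z since k ≥ 1. So xy^2z is not a palindrome and xy^2z ∉ L.
This is a contradiction; hence L is not regular.

a^{p+k} b a^p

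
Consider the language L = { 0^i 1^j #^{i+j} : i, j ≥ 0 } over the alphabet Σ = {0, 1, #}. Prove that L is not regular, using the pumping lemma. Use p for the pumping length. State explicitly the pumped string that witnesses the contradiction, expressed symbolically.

Suppose for contradiction that L is regular, and let p be the pumping length.
Take w = 0^p 1^p #^{2p} ∈ L (with i=j=p, i+j=2p), |w| = 4p ≥ p.
The pumping lemma gives a decomposition w = xyz where |xy| ≤ p and |y| > 0.
Because |xy| ≤ p and w begins with p copies of 0, we have y = 0^k with 1 ≤ k ≤ p.
Consider xy^2z = 0^{p+k} 1^p #^{2p}. Now the 0- and 1-counts sum to 2p+k, but the #-count is 2p ≠ 2p+k. So xy^2z ∉ L.
This contradicts the pumping lemma, so L is not regular.

0^{p+k} 1^p #^{2p}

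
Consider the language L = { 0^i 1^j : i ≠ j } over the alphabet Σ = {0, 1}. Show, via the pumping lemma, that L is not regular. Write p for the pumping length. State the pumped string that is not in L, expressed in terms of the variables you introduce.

0^{p+p!} 1^{p+p!}

Toward a contradiction, assume L is regular with pumping length p.
Choose w = 0^p 1^{p+p!}. Since p ≠ p+p!, w ∈ L; and |w| ≥ p.
Write w = xyz as guaranteed by the lemma, with |xy| ≤ p and |y| ≥ 1.
Since the first p symbols of w are all 0's and |xy| ≤ p, y lies entirely in the leading 0-block: y = 0^k for some k with 1 ≤ k ≤ p.
Since 1 ≤ k ≤ p, k divides p!; set t = 1 + p!/k. Then xy^t z has p + (p!/k)·k = p + p! copies of 0. Now the 0-count equals the 1-count, so i ≠ j fails. So xy^t z = 0^{p+p!} 1^{p+p!} ∉ L.
This is a contradiction; hence L is not regular.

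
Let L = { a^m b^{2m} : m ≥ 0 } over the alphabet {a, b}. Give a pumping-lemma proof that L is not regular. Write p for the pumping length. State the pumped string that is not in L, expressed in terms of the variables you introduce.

Suppose for contradiction that L is regular, and let p be the pumping length.
Let w = a^p b^{2p} ∈ L; note |w| = 3p ≥ p.
By the pumping lemma, w = xyz with |xy| ≤ p and y is nonempty.
Because |xy| ≤ p and w begins with p copies of a, we have y = a^k with 1 ≤ k ≤ p.
Pump with i = 2: xy^2z = a^{p+k} b^{2p}. For this to lie in L we would need 2p = 2(p+k), which forces k = 0. But k ≥ 1, so xy^2z ∉ L.
This is a contradiction; hence L is not regular.

a^{p+k} b^{2p}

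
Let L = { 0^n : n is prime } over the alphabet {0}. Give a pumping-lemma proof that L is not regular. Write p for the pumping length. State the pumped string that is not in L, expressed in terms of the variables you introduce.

0^{q(1+k)}

Assume L is regular; let p be its pumping constant.
Let q be a prime with q ≥ p+2 (infinitely many primes exist), and take w = 0^q ∈ L with |w| = q ≥ p.
By the pumping lemma, w = xyz with |xy| ≤ p and y is nonempty.
Then y = 0^k for some k with 1 ≤ k ≤ p.
Since 1 ≤ k ≤ p, |xz| = q-k. Pump with i = q+1: |xy^{q+1}z| = (q-k)+(q+1)k = q+qk = q(1+k), which is composite (both factors ≥ 2). So xy^{q+1}z = 0^{q(1+k)} ∉ L.
This is a contradiction; hence L is not regular.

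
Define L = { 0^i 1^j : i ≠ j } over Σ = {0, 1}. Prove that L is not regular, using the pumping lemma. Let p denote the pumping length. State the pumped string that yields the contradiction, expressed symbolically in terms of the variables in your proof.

0^{p+p!} 1^{p+p!}

Suppose for contradiction that L is regular, and let p be the pumping length.
Choose w = 0^p 1^{p+p!}. Since p ≠ p+p!, w ∈ L; and |w| ≥ p.
By the pumping lemma, w = xyz with |xy| ≤ p and y is nonempty.
The first p characters of w are 0's, so xy (and hence y) consists only of 0's. Write y = 0^k, 1 ≤ k ≤ p.
Since 1 ≤ k ≤ p, k divides p!; set t = 1 + p!/k. Then xy^t z has p + (p!/k)·k = p + p! copies of 0. Now the 0-count equals the 1-count, so i ≠ j fails. So xy^t z = 0^{p+p!} 1^{p+p!} ∉ L.
This is a contradiction; hence L is not regular.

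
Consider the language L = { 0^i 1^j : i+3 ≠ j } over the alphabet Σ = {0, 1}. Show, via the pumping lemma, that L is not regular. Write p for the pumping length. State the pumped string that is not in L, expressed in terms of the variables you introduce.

0^{p+p!} 1^{p+p!+3}

Assume L is regular. Let p be the pumping length given by the pumping lemma.
Choose w = 0^p 1^{p+p!+3}. Since p ≠ (p+p!+3)-3 = p+p!, w ∈ L; and |w| ≥ p.
By the pumping lemma, w = xyz with |xy| ≤ p and y is nonempty.
The first p characters of w are 0's, so xy (and hence y) consists only of 0's. Write y = 0^k, 1 ≤ k ≤ p.
Since 1 ≤ k ≤ p, k divides p!; set t = 1 + p!/k. Then xy^t z has p + (p!/k)·k = p + p! copies of 0. Now the 0-count is p+p! and (1-count)-3 = (p+p!+3)-3 = p+p!, so i+3 ≠ j fails. So xy^t z = 0^{p+p!} 1^{p+p!+3} ∉ L.
Contradiction. Therefore L is not regular.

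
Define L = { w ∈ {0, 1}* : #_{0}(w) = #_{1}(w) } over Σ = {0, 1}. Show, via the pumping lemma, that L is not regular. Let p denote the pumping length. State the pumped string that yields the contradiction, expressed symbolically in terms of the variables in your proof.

Assume L is regular; let p be its pumping constant.
Choose w = 0^p 1^p ∈ L with |w| = 2p ≥ p.
By the pumping lemma, w = xyz with |xy| ≤ p and |y| > 0.
The first p characters of w are 0's, so xy (and hence y) consists only of 0's. Write y = 0^k, 1 ≤ k ≤ p.
Pump with i = 2: xy^2z = 0^{p+k} 1^p has p+k occurrences of 0 but only p of 1. Since k ≥ 1 the counts differ, so xy^2z ∉ L.
This contradicts the pumping lemma, so L is not regular.

0^{p+k} 1^p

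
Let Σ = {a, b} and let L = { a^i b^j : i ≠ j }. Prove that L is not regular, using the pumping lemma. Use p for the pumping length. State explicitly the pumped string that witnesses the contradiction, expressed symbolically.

Toward a contradiction, assume L is regular with pumping length p.
Choose w = a^p b^{p+p!}. Since p ≠ p+p!, w ∈ L; and |w| ≥ p.
Write w = xyz as guaranteed by the lemma, with |xy| ≤ p and |y| > 0.
Since the first p symbols of w are all a's and |xy| ≤ p, y lies entirely in the leading a-block: y = a^k for some k with 1 ≤ k ≤ p.
Since 1 ≤ k ≤ p, k divides p!; set t = 1 + p!/k. Then xy^t z has p + (p!/k)·k = p + p! copies of a. Now the a-count equals the b-count, so i ≠ j fails. So xy^t z = a^{p+p!} b^{p+p!} ∉ L.
This is a contradiction; hence L is not regular.

a^{p+p!} b^{p+p!}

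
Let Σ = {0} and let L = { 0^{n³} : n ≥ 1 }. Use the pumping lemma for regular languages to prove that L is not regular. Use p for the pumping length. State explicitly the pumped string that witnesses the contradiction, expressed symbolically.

Assume L is regular; let p be its pumping constant.
Take w = 0^{p³} ∈ L with |w| = p³ ≥ p.
The pumping lemma gives a decomposition w = xyz where |xy| ≤ p and |y| ≥ 1.
Then y = 0^k for some k with 1 ≤ k ≤ p.
Pump with i = 2: xy^2z = 0^{p³+k}. Since 1 ≤ k ≤ p, p³ < p³+k ≤ p³+p < p³+3p²+3p+1 = (p+1)³, so p³+k is not a perfect cube. So xy^2z ∉ L.
This is a contradiction; hence L is not regular.

0^{p³+k}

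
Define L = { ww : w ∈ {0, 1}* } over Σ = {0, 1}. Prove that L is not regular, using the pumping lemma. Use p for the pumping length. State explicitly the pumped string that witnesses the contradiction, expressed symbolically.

Suppose for contradiction that L is regular, and let p be the pumping length.
Take w = 0^p 1^p 0^p 1^p = uu where u = 0^p1^p; then w ∈ L and |w| = 4p ≥ p.
Write w = xyz as guaranteed by the lemma, with |xy| ≤ p and |y| ≥ 1.
Since the first p symbols of w are all 0's and |xy| ≤ p, y lies entirely in the leading 0-block: y = 0^k for some k with 1 ≤ k ≤ p.
Pump with i = 2: xy^2z = 0^{p+k} 1^p 0^p 1^p, of length 4p+k. Suppose this equals vv. The string starts with 0 and ends with 1, so v does too; thus the boundary between the two copies of v is a 1→0 transition. There is exactly one such transition, at position 2p+k, so |v| = 2p+k and |vv| = 4p+2k ≠ 4p+k since k ≥ 1. So xy^2z ∉ L.
This contradicts the pumping lemma, so L is not regular.

0^{p+k} 1^p 0^p 1^p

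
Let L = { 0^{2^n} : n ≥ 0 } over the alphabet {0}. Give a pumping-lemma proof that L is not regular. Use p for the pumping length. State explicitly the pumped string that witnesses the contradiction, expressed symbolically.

Assume L is regular. Let p be the pumping length given by the pumping lemma.
Take w = 0^{2^p} ∈ L with |w| = 2^p ≥ p.
Write w = xyz as guaranteed by the lemma, with |xy| ≤ p and |y| ≥ 1.
Then y = 0^k for some k with 1 ≤ k ≤ p.
Pump with i = 2: xy^2z = 0^{2^p+k}. Since 1 ≤ k ≤ p < 2^p, we have 2^p < 2^p+k < 2^{p+1}, so 2^p+k is not a power of 2. So xy^2z ∉ L.
Contradiction. Therefore L is not regular.

0^{2^p+k}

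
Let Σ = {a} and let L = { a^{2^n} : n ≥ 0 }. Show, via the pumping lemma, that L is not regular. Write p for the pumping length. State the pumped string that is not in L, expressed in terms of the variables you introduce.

Suppose for contradiction that L is regular, and let p be the pumping length.
Take w = a^{2^p} ∈ L with |w| = 2^p ≥ p.
The pumping lemma gives a decomposition w = xyz where |xy| ≤ p and |y| ≥ 1.
Then y = a^k for some k with 1 ≤ k ≤ p.
Pump with i = 2: xy^2z = a^{2^p+k}. Since 1 ≤ k ≤ p < 2^p, we have 2^p < 2^p+k < 2^{p+1}, so 2^p+k is not a power of 2. So xy^2z ∉ L.
This contradicts the pumping lemma, so L is not regular.

a^{2^p+k}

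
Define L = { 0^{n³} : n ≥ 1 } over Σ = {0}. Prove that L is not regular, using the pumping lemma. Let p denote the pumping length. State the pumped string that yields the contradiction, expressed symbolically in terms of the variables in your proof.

0^{p³+k}

Suppose for contradiction that L is regular, and let p be the pumping length.
Take w = 0^{p³} ∈ L with |w| = p³ ≥ p.
Write w = xyz as guaranteed by the lemma, with |xy| ≤ p and y is nonempty.
Then y = 0^k for some k with 1 ≤ k ≤ p.
Pump with i = 2: xy^2z = 0^{p³+k}. Since 1 ≤ k ≤ p, p³ < p³+k ≤ p³+p < p³+3p²+3p+1 = (p+1)³, so p³+k is not a perfect cube. So xy^2z ∉ L.
Contradiction. Therefore L is not regular.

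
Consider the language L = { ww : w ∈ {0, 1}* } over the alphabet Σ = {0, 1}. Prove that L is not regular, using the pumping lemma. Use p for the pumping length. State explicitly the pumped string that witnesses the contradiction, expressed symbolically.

0^{p+k} 1^p 0^p 1^p

Toward a contradiction, assume L is regular with pumping length p.
Take w = 0^p 1^p 0^p 1^p = uu where u = 0^p1^p; then w ∈ L and |w| = 4p ≥ p.
The pumping lemma gives a decomposition w = xyz where |xy| ≤ p and y is nonempty.
Because |xy| ≤ p and w begins with p copies of 0, we have y = 0^k with 1 ≤ k ≤ p.
Pump with i = 2: xy^2z = 0^{p+k} 1^p 0^p 1^p, of length 4p+k. Suppose this equals vv. The string starts with 0 and ends with 1, so v does too; thus the boundary between the two copies of v is a 1→0 transition. There is exactly one such transition, at position 2p+k, so |v| = 2p+k and |vv| = 4p+2k ≠ 4p+k since k ≥ 1. So xy^2z ∉ L.
This contradicts the pumping lemma, so L is not regular.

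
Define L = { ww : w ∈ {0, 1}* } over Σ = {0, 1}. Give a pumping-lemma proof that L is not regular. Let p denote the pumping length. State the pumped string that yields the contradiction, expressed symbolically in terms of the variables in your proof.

0^{p+k} 1^p 0^p 1^p

Assume L is regular; let p be its pumping constant.
Take w = 0^p 1^p 0^p 1^p = uu where u = 0^p1^p; then w ∈ L and |w| = 4p ≥ p.
Write w = xyz as guaranteed by the lemma, with |xy| ≤ p and y is nonempty.
Since the first p symbols of w are all 0's and |xy| ≤ p, y lies entirely in the leading 0-block: y = 0^k for some k with 1 ≤ k ≤ p.
Pump with i = 2: xy^2z = 0^{p+k} 1^p 0^p 1^p, of length 4p+k. Suppose this equals vv. The string starts with 0 and ends with 1, so v does too; thus the boundary between the two copies of v is a 1→0 transition. There is exactly one such transition, at position 2p+k, so |v| = 2p+k and |vv| = 4p+2k ≠ 4p+k since k ≥ 1. So xy^2z ∉ L.
Contradiction. Therefore L is not regular.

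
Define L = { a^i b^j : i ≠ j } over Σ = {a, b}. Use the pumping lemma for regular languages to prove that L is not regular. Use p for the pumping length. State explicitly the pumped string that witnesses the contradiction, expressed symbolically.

Assume L is regular. Let p be the pumping length given by the pumping lemma.
Choose w = a^p b^{p+p!}. Since p ≠ p+p!, w ∈ L; and |w| ≥ p.
The pumping lemma gives a decomposition w = xyz where |xy| ≤ p and |y| > 0.
Since the first p symbols of w are all a's and |xy| ≤ p, y lies entirely in the leading a-block: y = a^k for some k with 1 ≤ k ≤ p.
Since 1 ≤ k ≤ p, k divides p!; set t = 1 + p!/k. Then xy^t z has p + (p!/k)·k = p + p! copies of a. Now the a-count equals the b-count, so i ≠ j fails. So xy^t z = a^{p+p!} b^{p+p!} ∉ L.
Contradiction. Therefore L is not regular.

a^{p+p!} b^{p+p!}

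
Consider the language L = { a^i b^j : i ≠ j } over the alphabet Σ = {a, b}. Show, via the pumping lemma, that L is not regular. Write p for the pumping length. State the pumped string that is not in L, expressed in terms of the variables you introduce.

a^{p+p!} b^{p+p!}

Toward a contradiction, assume L is regular with pumping length p.
Choose w = a^p b^{p+p!}. Since p ≠ p+p!, w ∈ L; and |w| ≥ p.
By the pumping lemma, w = xyz with |xy| ≤ p and y is nonempty.
The first p characters of w are a's, so xy (and hence y) consists only of a's. Write y = a^k, 1 ≤ k ≤ p.
Since 1 ≤ k ≤ p, k divides p!; set t = 1 + p!/k. Then xy^t z has p + (p!/k)·k = p + p! copies of a. Now the a-count equals the b-count, so i ≠ j fails. So xy^t z = a^{p+p!} b^{p+p!} ∉ L.
Contradiction. Therefore L is not regular.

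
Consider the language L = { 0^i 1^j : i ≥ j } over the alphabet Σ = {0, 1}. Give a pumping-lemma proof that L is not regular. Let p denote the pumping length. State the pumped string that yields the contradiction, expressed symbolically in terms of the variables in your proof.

0^{p-k} 1^p

Suppose for contradiction that L is regular, and let p be the pumping length.
Choose w = 0^p 1^p ∈ L, with |w| = 2p ≥ p.
Write w = xyz as guaranteed by the lemma, with |xy| ≤ p and |y| ≥ 1.
Since the first p symbols of w are all 0's and |xy| ≤ p, y lies entirely in the leading 0-block: y = 0^k for some k with 1 ≤ k ≤ p.
Consider xy^0z = xz = 0^{p-k} 1^p. Since k ≥ 1, the 0-count p-k is less than p, so i ≥ j fails; thus xz ∉ L.
This is a contradiction; hence L is not regular.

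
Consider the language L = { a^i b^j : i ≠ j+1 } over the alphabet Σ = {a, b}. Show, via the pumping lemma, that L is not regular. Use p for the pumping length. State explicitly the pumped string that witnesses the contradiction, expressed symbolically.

Suppose for contradiction that L is regular, and let p be the pumping length.
Choose w = a^p b^{p+p!-1}. Since p ≠ (p+p!-1)+1 = p+p!, w ∈ L; and |w| ≥ p.
Write w = xyz as guaranteed by the lemma, with |xy| ≤ p and y is nonempty.
The first p characters of w are a's, so xy (and hence y) consists only of a's. Write y = a^k, 1 ≤ k ≤ p.
Since 1 ≤ k ≤ p, k divides p!; set t = 1 + p!/k. Then xy^t z has p + (p!/k)·k = p + p! copies of a. Now the a-count is p+p! and (b-count)+1 = (p+p!-1)+1 = p+p!, so i ≠ j+1 fails. So xy^t z = a^{p+p!} b^{p+p!-1} ∉ L.
This is a contradiction; hence L is not regular.

a^{p+p!} b^{p+p!-1}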